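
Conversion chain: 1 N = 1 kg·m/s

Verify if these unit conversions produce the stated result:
The chain is incorrect (it contains an error).

Incorrect: Newton is kg·m/s², not kg·m/s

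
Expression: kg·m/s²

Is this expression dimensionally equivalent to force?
Yes

The expression kg·m/s² has dimensions [L M T^-2], which is exactly force [L M T^-2].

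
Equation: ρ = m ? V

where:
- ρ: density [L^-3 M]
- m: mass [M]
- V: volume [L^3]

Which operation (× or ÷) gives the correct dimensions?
division (÷): ρ = m ÷ V

ρ [L^-3 M]; m [M]; V [L^3].
m × V → [L^3 M] ✗
m ÷ V → [L^-3 M] ✓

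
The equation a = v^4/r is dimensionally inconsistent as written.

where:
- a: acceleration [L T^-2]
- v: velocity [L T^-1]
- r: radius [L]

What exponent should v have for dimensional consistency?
The exponent of v should be 2: a = v^2/r

The LHS a has dimensions [L T^-2]; v has dimensions [L T^-1].
As written, the RHS v^4/r (exponent 4 on v) has dimensions [L^3 T^-4], which does not match.
With exponent 2, the RHS v^2/r has dimensions [L T^-2], matching the LHS.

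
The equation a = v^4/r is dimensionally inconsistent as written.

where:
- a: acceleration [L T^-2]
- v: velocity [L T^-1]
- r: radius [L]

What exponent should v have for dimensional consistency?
The exponent of v should be 2: a = v^2/r

The LHS a has dimensions [L T^-2]; v has dimensions [L T^-1].
As written, the RHS v^4/r (exponent 4 on v) has dimensions [L^3 T^-4], which does not match.
With exponent 2, the RHS v^2/r has dimensions [L T^-2], matching the LHS.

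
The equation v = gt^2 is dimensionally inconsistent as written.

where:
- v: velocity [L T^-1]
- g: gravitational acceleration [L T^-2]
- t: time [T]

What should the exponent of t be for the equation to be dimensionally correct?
The exponent of t should be 1: v = gt

The LHS v has dimensions [L T^-1]; t has dimensions [T].
As written, the RHS gt^2 (exponent 2 on t) has dimensions [L], which does not match.
With exponent 1, the RHS gt has dimensions [L T^-1], matching the LHS.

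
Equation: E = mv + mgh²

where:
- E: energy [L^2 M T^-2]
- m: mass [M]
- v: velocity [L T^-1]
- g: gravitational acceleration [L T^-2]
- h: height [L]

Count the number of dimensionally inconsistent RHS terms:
2

LHS E: [L^2 M T^-2]
- mv: [L M T^-1] ✗
- mgh²: [L^3 M T^-2] ✗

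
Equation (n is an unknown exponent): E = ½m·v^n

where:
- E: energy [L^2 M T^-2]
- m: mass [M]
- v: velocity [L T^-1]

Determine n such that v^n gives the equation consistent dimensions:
n = 2

E has dimensions [L^2 M T^-2]; v has dimensions [L T^-1].
The rest of the RHS has dimensions [M], so v^n must supply [L^2 T^-2].
With n = 2: ½m·v^2 has dimensions [L^2 M T^-2], matching the LHS ✓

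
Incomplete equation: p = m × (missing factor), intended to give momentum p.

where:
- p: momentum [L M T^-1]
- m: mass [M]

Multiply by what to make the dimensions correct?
v (velocity), dimensions [L T^-1]

p has dimensions [L M T^-1] and m has dimensions [M].
The missing factor must have dimensions [L M T^-1] / [M] = [L T^-1], i.e. velocity (v).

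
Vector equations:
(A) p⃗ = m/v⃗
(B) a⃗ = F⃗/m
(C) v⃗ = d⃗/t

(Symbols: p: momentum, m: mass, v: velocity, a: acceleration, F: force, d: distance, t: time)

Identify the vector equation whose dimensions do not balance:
(A) p⃗ = m/v⃗

(A) p⃗ = m/v⃗: LHS [L M T^-1], RHS [L^-1 M T] ✗ — momentum is mass times velocity; should be mv⃗ (and division by a vector is undefined)
(B) a⃗ = F⃗/m: LHS [L T^-2], RHS [L T^-2] ✓ — force (vector) divided by mass (scalar)
(C) v⃗ = d⃗/t: LHS [L T^-1], RHS [L T^-1] ✓ — displacement (vector) divided by time (scalar)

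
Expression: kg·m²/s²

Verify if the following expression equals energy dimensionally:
Yes

The expression kg·m²/s² has dimensions [L^2 M T^-2], which is exactly energy [L^2 M T^-2].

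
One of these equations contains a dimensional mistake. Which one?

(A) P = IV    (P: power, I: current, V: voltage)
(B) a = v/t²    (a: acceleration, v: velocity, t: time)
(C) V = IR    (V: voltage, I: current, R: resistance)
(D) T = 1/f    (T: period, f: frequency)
(B) a = v/t²

The equation (B) a = v/t² is dimensionally incorrect.

LHS (a): [L T^-2]
RHS (v/t²): [L T^-3] ✗

The dimensions do not match. The other three equations balance.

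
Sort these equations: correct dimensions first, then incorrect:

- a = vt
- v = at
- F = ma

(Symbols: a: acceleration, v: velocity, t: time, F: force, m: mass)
Dimensionally correct: v = at, F = ma
Dimensionally incorrect: a = vt
Ordered (correct first, then incorrect): v = at, F = ma, a = vt

- a = vt: LHS [L T^-2], RHS [L] → incorrect ✗
- v = at: LHS [L T^-1], RHS [L T^-1] → correct ✓
- F = ma: LHS [L M T^-2], RHS [L M T^-2] → correct ✓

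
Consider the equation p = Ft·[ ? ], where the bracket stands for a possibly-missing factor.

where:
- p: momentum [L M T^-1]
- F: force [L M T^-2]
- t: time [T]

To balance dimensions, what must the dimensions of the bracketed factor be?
Nothing is missing — the bracketed factor must be dimensionless.

p has dimensions [L M T^-1] and Ft already has dimensions [L M T^-1], so p = Ft is dimensionally complete.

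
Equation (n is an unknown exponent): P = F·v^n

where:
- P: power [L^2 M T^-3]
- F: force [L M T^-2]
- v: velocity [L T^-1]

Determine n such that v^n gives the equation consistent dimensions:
n = 1

P has dimensions [L^2 M T^-3]; v has dimensions [L T^-1].
The rest of the RHS has dimensions [L M T^-2], so v^n must supply [L T^-1].
With n = 1: F·v^1 has dimensions [L^2 M T^-3], matching the LHS ✓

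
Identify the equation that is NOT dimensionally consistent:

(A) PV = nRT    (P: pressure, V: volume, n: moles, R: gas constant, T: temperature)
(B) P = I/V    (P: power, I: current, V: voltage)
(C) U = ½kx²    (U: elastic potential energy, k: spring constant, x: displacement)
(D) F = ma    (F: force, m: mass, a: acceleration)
(B) P = I/V

The equation (B) P = I/V is dimensionally incorrect.

LHS (P): [L^2 M T^-3]
RHS (I/V): [I^2 L^-2 M^-1 T^3] ✗

The dimensions do not match. The other three equations balance.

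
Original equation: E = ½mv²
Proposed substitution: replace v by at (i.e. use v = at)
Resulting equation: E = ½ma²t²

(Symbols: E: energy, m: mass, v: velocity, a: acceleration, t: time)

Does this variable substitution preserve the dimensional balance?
Yes

[v] = [L T^-1] and [at] = [L T^-1]. These match, so the substitution replaces a quantity by one of the same dimensions and the result E = ½ma²t² has LHS [L^2 M T^-2] vs RHS [L^2 M T^-2] — still consistent.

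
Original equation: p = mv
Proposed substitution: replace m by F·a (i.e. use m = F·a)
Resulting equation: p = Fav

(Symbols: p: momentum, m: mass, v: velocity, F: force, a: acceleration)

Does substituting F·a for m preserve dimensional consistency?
No

[m] = [M] and [F·a] = [L^2 M T^-4]. These differ, so the substitution replaces a quantity by one of different dimensions and the result p = Fav has LHS [L M T^-1] vs RHS [L^3 M T^-5] — inconsistent.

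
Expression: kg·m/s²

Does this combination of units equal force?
Yes

The expression kg·m/s² has dimensions [L M T^-2], which is exactly force [L M T^-2].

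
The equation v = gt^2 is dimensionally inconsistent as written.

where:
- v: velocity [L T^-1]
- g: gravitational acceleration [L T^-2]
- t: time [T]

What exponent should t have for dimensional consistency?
The exponent of t should be 1: v = gt

The LHS v has dimensions [L T^-1]; t has dimensions [T].
As written, the RHS gt^2 (exponent 2 on t) has dimensions [L], which does not match.
With exponent 1, the RHS gt has dimensions [L T^-1], matching the LHS.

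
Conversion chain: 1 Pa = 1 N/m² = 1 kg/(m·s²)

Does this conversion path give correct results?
The chain is correct (no errors).

Correct: Pascal is Newton per square meter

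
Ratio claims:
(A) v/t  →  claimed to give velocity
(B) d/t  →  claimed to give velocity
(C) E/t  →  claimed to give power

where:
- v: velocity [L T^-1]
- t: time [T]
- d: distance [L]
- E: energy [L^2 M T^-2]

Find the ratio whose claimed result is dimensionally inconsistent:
(A) v/t does not give velocity

(A) v/t: [L T^-2] ≠ velocity [L T^-1] ✗
(B) d/t: [L T^-1] = velocity [L T^-1] ✓
(C) E/t: [L^2 M T^-3] = power [L^2 M T^-3] ✓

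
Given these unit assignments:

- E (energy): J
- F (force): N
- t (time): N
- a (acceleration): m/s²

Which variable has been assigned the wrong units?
t

The variable t (time) should have units s, not N.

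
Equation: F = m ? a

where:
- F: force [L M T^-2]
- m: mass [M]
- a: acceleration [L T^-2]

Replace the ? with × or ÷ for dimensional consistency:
multiplication (×): F = m × a

F [L M T^-2]; m [M]; a [L T^-2].
m × a → [L M T^-2] ✓
m ÷ a → [L^-1 M T^2] ✗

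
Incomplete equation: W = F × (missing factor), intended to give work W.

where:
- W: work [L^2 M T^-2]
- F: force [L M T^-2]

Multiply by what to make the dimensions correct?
d (distance), dimensions [L]

W has dimensions [L^2 M T^-2] and F has dimensions [L M T^-2].
The missing factor must have dimensions [L^2 M T^-2] / [L M T^-2] = [L], i.e. distance (d).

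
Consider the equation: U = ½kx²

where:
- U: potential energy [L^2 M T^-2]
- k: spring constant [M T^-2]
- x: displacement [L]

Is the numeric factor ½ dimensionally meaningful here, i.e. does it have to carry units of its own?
No

U has dimensions [L^2 M T^-2] and kx² already has dimensions [L^2 M T^-2], so the equation balances without ½ contributing any dimensions. ½ is a pure (dimensionless) number; changing or removing it would not affect dimensional consistency.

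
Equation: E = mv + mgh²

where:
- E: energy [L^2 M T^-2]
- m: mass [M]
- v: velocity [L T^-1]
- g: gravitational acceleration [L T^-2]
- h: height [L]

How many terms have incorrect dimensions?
2

LHS E: [L^2 M T^-2]
- mv: [L M T^-1] ✗
- mgh²: [L^3 M T^-2] ✗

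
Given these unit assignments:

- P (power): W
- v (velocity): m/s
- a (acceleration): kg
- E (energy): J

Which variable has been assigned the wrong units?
a

The variable a (acceleration) should have units m/s², not kg.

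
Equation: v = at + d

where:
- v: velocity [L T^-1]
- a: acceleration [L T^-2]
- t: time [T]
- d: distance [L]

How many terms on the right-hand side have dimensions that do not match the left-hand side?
1

LHS v: [L T^-1]
- at: [L T^-1] ✓
- d: [L] ✗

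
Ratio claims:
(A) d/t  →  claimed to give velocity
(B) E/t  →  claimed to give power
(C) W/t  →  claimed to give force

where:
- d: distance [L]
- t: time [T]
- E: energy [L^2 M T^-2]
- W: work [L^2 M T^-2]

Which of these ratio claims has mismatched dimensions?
(C) W/t does not give force

(A) d/t: [L T^-1] = velocity [L T^-1] ✓
(B) E/t: [L^2 M T^-3] = power [L^2 M T^-3] ✓
(C) W/t: [L^2 M T^-3] ≠ force [L M T^-2] ✗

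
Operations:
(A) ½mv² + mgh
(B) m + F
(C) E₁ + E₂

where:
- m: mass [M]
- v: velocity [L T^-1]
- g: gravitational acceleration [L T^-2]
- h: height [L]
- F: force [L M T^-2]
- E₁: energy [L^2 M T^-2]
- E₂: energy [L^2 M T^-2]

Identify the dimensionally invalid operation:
(B) m + F

(A) ½mv² + mgh: ½mv² [L^2 M T^-2] and mgh [L^2 M T^-2] — same dimensions ✓
(B) m + F: m [M] and F [L M T^-2] — different dimensions cannot be added/subtracted ✗
(C) E₁ + E₂: E₁ [L^2 M T^-2] and E₂ [L^2 M T^-2] — same dimensions ✓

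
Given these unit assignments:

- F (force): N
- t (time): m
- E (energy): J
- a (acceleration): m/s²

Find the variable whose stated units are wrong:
t

The variable t (time) should have units s, not m.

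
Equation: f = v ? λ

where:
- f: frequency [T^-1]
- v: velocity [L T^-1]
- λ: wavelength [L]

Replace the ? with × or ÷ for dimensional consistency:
division (÷): f = v ÷ λ

f [T^-1]; v [L T^-1]; λ [L].
v × λ → [L^2 T^-1] ✗
v ÷ λ → [T^-1] ✓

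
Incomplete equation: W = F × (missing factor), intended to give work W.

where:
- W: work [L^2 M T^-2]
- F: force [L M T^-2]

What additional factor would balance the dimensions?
d (distance), dimensions [L]

W has dimensions [L^2 M T^-2] and F has dimensions [L M T^-2].
The missing factor must have dimensions [L^2 M T^-2] / [L M T^-2] = [L], i.e. distance (d).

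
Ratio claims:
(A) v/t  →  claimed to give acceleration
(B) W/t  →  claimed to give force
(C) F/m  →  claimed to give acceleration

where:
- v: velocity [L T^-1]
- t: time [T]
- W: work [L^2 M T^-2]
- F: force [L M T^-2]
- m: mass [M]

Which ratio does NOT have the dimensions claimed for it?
(B) W/t does not give force

(A) v/t: [L T^-2] = acceleration [L T^-2] ✓
(B) W/t: [L^2 M T^-3] ≠ force [L M T^-2] ✗
(C) F/m: [L T^-2] = acceleration [L T^-2] ✓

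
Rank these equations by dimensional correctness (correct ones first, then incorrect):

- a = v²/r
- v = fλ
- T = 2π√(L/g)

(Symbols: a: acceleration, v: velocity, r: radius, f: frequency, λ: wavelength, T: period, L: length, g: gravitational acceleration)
Dimensionally correct: a = v²/r, v = fλ, T = 2π√(L/g)
Dimensionally incorrect: none
Ordered (correct first, then incorrect): a = v²/r, v = fλ, T = 2π√(L/g)

- a = v²/r: LHS [L T^-2], RHS [L T^-2] → correct ✓
- v = fλ: LHS [L T^-1], RHS [L T^-1] → correct ✓
- T = 2π√(L/g): LHS [T], RHS [T] → correct ✓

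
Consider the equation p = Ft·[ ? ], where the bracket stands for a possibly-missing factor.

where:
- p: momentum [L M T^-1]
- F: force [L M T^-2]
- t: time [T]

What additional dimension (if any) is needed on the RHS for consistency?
Nothing is missing — the bracketed factor must be dimensionless.

p has dimensions [L M T^-1] and Ft already has dimensions [L M T^-1], so p = Ft is dimensionally complete.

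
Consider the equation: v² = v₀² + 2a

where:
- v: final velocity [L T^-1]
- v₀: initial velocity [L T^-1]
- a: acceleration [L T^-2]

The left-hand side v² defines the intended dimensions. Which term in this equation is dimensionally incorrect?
The term 2a

Checking each RHS term against the LHS:
- v₀²: [L^2 T^-2] — matches v² [L^2 T^-2] ✓
- 2a: [L T^-2] — does NOT match v² [L^2 T^-2] ✗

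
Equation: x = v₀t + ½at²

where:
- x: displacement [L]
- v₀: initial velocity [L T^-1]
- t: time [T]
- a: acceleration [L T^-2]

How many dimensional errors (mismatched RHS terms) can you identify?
0

LHS x: [L]
- v₀t: [L] ✓
- ½at²: [L] ✓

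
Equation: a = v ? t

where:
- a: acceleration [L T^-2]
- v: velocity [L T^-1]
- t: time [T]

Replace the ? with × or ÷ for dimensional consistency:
division (÷): a = v ÷ t

a [L T^-2]; v [L T^-1]; t [T].
v × t → [L] ✗
v ÷ t → [L T^-2] ✓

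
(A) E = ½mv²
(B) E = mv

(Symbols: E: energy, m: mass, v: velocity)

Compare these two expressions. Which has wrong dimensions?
(B)

(A) E = ½mv²: LHS [L^2 M T^-2], RHS [L^2 M T^-2] ✓
(B) E = mv: LHS [L^2 M T^-2], RHS [L M T^-1] ✗

Expression (B) E = mv is dimensionally incorrect.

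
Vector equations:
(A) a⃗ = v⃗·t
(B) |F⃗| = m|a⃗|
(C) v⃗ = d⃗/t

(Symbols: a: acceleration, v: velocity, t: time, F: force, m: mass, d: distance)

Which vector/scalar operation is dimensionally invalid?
(A) a⃗ = v⃗·t

(A) a⃗ = v⃗·t: LHS [L T^-2], RHS [L] ✗ — acceleration is velocity per time; should be v⃗/t
(B) |F⃗| = m|a⃗|: LHS [L M T^-2], RHS [L M T^-2] ✓ — magnitudes of vectors are scalars
(C) v⃗ = d⃗/t: LHS [L T^-1], RHS [L T^-1] ✓ — displacement (vector) divided by time (scalar)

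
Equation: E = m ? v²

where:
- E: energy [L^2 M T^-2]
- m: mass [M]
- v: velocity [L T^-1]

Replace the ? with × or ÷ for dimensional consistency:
multiplication (×): E = m × v²

E [L^2 M T^-2]; m [M]; v² [L^2 T^-2].
m × v² → [L^2 M T^-2] ✓
m ÷ v² → [L^-2 M T^2] ✗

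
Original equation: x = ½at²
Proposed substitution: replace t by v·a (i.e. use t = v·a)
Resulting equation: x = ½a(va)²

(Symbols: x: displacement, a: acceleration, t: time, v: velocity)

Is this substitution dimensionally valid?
No

[t] = [T] and [v·a] = [L^2 T^-3]. These differ, so the substitution replaces a quantity by one of different dimensions and the result x = ½a(va)² has LHS [L] vs RHS [L^5 T^-8] — inconsistent.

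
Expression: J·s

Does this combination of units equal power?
No

The expression J·s has dimensions [L^2 M T^-1], but power has dimensions [L^2 M T^-3].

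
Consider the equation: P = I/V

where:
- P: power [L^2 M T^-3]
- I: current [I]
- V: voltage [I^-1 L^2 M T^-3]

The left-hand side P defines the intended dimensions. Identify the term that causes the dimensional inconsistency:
The right-hand side term I/V

P has dimensions [L^2 M T^-3], but I/V has dimensions [I^2 L^-2 M^-1 T^3], so the term I/V is dimensionally wrong for P.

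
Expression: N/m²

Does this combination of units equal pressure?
Yes

The expression N/m² has dimensions [L^-1 M T^-2], which is exactly pressure [L^-1 M T^-2].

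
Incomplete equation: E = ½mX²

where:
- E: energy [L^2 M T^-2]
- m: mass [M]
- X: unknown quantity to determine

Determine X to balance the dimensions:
X = v (velocity), dimensions [L T^-1]

E has dimensions [L^2 M T^-2]; the rest of the RHS (½m) has dimensions [M].
So X² must have dimensions [L^2 T^-2], i.e. X has dimensions [L T^-1] — X = v (velocity).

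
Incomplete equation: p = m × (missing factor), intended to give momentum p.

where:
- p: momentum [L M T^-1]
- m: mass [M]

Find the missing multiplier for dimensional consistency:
v (velocity), dimensions [L T^-1]

p has dimensions [L M T^-1] and m has dimensions [M].
The missing factor must have dimensions [L M T^-1] / [M] = [L T^-1], i.e. velocity (v).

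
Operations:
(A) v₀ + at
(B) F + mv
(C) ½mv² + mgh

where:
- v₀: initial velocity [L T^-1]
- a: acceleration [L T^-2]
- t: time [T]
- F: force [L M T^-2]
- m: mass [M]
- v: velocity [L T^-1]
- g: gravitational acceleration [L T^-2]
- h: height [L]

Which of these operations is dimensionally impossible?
(B) F + mv

(A) v₀ + at: v₀ [L T^-1] and at [L T^-1] — same dimensions ✓
(B) F + mv: F [L M T^-2] and mv [L M T^-1] — different dimensions cannot be added/subtracted ✗
(C) ½mv² + mgh: ½mv² [L^2 M T^-2] and mgh [L^2 M T^-2] — same dimensions ✓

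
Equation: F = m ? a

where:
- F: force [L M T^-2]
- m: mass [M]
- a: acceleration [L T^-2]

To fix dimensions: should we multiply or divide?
multiplication (×): F = m × a

F [L M T^-2]; m [M]; a [L T^-2].
m × a → [L M T^-2] ✓
m ÷ a → [L^-1 M T^2] ✗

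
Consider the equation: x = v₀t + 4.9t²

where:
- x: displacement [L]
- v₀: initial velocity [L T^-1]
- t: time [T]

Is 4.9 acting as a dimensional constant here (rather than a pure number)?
Yes

x has dimensions [L], while t² alone has dimensions [T^2]. For the equation to balance, the factor 4.9 must carry dimensions [L T^-2] — it is a dimensional constant (a numerical value of a physical quantity with its units suppressed), not a pure number.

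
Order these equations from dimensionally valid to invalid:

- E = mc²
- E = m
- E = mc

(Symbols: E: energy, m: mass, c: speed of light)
Dimensionally correct: E = mc²
Dimensionally incorrect: E = m, E = mc
Ordered (correct first, then incorrect): E = mc², E = m, E = mc

- E = mc²: LHS [L^2 M T^-2], RHS [L^2 M T^-2] → correct ✓
- E = m: LHS [L^2 M T^-2], RHS [M] → incorrect ✗
- E = mc: LHS [L^2 M T^-2], RHS [L M T^-1] → incorrect ✗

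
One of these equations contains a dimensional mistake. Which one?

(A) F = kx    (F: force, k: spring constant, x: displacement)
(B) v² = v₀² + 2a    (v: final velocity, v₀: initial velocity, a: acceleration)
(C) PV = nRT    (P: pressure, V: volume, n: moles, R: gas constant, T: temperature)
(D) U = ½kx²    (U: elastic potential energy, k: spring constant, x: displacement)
(B) v² = v₀² + 2a

The equation (B) v² = v₀² + 2a is dimensionally incorrect.

LHS (v²): [L^2 T^-2]
RHS terms:
  - v₀²: [L^2 T^-2] ✓
  - 2a: [L T^-2] ✗ (does not match LHS)

The dimensions do not match. The other three equations balance.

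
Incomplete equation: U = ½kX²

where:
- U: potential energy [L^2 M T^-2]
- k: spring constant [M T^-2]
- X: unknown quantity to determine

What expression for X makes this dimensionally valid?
X = x (displacement), dimensions [L]

U has dimensions [L^2 M T^-2]; the rest of the RHS (½k) has dimensions [M T^-2].
So X² must have dimensions [L^2], i.e. X has dimensions [L] — X = x (displacement).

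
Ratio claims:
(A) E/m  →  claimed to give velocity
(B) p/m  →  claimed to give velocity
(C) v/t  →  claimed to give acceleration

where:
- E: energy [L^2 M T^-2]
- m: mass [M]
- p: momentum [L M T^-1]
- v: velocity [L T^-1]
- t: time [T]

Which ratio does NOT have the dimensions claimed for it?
(A) E/m does not give velocity

(A) E/m: [L^2 T^-2] ≠ velocity [L T^-1] ✗
(B) p/m: [L T^-1] = velocity [L T^-1] ✓
(C) v/t: [L T^-2] = acceleration [L T^-2] ✓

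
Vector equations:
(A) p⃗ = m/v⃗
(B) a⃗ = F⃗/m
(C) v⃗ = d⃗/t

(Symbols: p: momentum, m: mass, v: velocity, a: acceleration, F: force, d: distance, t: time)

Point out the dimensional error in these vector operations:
(A) p⃗ = m/v⃗

(A) p⃗ = m/v⃗: LHS [L M T^-1], RHS [L^-1 M T] ✗ — momentum is mass times velocity; should be mv⃗ (and division by a vector is undefined)
(B) a⃗ = F⃗/m: LHS [L T^-2], RHS [L T^-2] ✓ — force (vector) divided by mass (scalar)
(C) v⃗ = d⃗/t: LHS [L T^-1], RHS [L T^-1] ✓ — displacement (vector) divided by time (scalar)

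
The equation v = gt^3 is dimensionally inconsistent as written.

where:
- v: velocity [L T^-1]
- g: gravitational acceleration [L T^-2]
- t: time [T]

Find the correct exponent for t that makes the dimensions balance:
The exponent of t should be 1: v = gt

The LHS v has dimensions [L T^-1]; t has dimensions [T].
As written, the RHS gt^3 (exponent 3 on t) has dimensions [L T], which does not match.
With exponent 1, the RHS gt has dimensions [L T^-1], matching the LHS.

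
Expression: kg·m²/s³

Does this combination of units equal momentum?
No

The expression kg·m²/s³ has dimensions [L^2 M T^-3], but momentum has dimensions [L M T^-1].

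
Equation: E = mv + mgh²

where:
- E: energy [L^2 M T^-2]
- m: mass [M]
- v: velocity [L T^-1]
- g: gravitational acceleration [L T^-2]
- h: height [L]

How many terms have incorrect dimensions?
2

LHS E: [L^2 M T^-2]
- mv: [L M T^-1] ✗
- mgh²: [L^3 M T^-2] ✗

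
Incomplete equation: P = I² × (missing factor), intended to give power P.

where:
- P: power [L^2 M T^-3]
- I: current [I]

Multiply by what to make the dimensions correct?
R (resistance), dimensions [I^-2 L^2 M T^-3]

P has dimensions [L^2 M T^-3] and I² has dimensions [I^2].
The missing factor must have dimensions [L^2 M T^-3] / [I^2] = [I^-2 L^2 M T^-3], i.e. resistance (R).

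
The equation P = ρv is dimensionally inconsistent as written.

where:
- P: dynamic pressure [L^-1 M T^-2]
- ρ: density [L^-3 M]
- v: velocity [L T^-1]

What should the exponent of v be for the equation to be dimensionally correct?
The exponent of v should be 2: P = ρv^2

The LHS P has dimensions [L^-1 M T^-2]; v has dimensions [L T^-1].
As written, the RHS ρv (exponent 1 on v) has dimensions [L^-2 M T^-1], which does not match.
With exponent 2, the RHS ρv^2 has dimensions [L^-1 M T^-2], matching the LHS.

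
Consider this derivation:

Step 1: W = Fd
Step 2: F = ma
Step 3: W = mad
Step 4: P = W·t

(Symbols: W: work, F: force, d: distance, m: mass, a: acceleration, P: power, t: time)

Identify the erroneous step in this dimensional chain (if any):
Step 4

Step 1: W = Fd → LHS [L^2 M T^-2], RHS [L^2 M T^-2] ✓
Step 2: F = ma → LHS [L M T^-2], RHS [L M T^-2] ✓
Step 3: W = mad → LHS [L^2 M T^-2], RHS [L^2 M T^-2] ✓
Step 4: P = W·t → LHS [L^2 M T^-3], RHS [L^2 M T^-1] ✗

The first dimensional inconsistency appears in step 4: P = W·t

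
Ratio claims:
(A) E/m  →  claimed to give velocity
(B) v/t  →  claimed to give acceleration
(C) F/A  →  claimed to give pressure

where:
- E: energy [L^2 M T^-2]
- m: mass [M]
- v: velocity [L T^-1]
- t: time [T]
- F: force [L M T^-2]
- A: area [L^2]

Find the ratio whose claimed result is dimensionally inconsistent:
(A) E/m does not give velocity

(A) E/m: [L^2 T^-2] ≠ velocity [L T^-1] ✗
(B) v/t: [L T^-2] = acceleration [L T^-2] ✓
(C) F/A: [L^-1 M T^-2] = pressure [L^-1 M T^-2] ✓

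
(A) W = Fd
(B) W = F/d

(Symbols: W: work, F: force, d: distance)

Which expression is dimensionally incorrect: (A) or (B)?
(B)

(A) W = Fd: LHS [L^2 M T^-2], RHS [L^2 M T^-2] ✓
(B) W = F/d: LHS [L^2 M T^-2], RHS [M T^-2] ✗

Expression (B) W = F/d is dimensionally incorrect.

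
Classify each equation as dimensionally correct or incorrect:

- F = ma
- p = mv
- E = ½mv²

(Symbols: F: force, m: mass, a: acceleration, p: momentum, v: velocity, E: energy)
Dimensionally correct: F = ma, p = mv, E = ½mv²
Dimensionally incorrect: none
Ordered (correct first, then incorrect): F = ma, p = mv, E = ½mv²

- F = ma: LHS [L M T^-2], RHS [L M T^-2] → correct ✓
- p = mv: LHS [L M T^-1], RHS [L M T^-1] → correct ✓
- E = ½mv²: LHS [L^2 M T^-2], RHS [L^2 M T^-2] → correct ✓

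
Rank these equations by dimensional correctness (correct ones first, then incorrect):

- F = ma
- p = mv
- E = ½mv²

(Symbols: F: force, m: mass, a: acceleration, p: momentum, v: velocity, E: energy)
Dimensionally correct: F = ma, p = mv, E = ½mv²
Dimensionally incorrect: none
Ordered (correct first, then incorrect): F = ma, p = mv, E = ½mv²

- F = ma: LHS [L M T^-2], RHS [L M T^-2] → correct ✓
- p = mv: LHS [L M T^-1], RHS [L M T^-1] → correct ✓
- E = ½mv²: LHS [L^2 M T^-2], RHS [L^2 M T^-2] → correct ✓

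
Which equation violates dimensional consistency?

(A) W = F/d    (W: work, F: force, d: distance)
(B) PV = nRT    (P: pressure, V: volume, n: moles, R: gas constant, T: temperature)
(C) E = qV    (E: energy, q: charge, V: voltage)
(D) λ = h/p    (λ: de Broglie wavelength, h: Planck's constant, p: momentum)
(A) W = F/d

The equation (A) W = F/d is dimensionally incorrect.

LHS (W): [L^2 M T^-2]
RHS (F/d): [M T^-2] ✗

The dimensions do not match. The other three equations balance.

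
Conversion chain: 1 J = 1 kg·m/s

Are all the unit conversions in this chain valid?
The chain is incorrect (it contains an error).

Incorrect: Joule is kg·m²/s², not kg·m/s (that is momentum)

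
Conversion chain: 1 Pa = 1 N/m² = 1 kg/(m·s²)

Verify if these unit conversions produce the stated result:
The chain is correct (no errors).

Correct: Pascal is Newton per square meter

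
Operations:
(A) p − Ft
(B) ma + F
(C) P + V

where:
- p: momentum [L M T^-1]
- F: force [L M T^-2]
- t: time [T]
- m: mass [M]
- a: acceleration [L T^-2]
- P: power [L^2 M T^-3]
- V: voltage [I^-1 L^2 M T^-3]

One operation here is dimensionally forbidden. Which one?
(C) P + V

(A) p − Ft: p [L M T^-1] and Ft [L M T^-1] — same dimensions ✓
(B) ma + F: ma [L M T^-2] and F [L M T^-2] — same dimensions ✓
(C) P + V: P [L^2 M T^-3] and V [I^-1 L^2 M T^-3] — different dimensions cannot be added/subtracted ✗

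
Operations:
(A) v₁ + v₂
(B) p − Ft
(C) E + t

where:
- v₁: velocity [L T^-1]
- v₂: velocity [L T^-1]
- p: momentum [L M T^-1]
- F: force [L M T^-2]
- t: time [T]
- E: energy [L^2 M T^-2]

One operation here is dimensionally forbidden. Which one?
(C) E + t

(A) v₁ + v₂: v₁ [L T^-1] and v₂ [L T^-1] — same dimensions ✓
(B) p − Ft: p [L M T^-1] and Ft [L M T^-1] — same dimensions ✓
(C) E + t: E [L^2 M T^-2] and t [T] — different dimensions cannot be added/subtracted ✗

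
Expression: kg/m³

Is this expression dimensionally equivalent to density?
Yes

The expression kg/m³ has dimensions [L^-3 M], which is exactly density [L^-3 M].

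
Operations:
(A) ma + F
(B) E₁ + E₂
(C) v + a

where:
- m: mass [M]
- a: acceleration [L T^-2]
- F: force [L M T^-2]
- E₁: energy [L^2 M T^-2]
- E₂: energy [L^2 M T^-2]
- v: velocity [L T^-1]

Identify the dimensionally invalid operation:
(C) v + a

(A) ma + F: ma [L M T^-2] and F [L M T^-2] — same dimensions ✓
(B) E₁ + E₂: E₁ [L^2 M T^-2] and E₂ [L^2 M T^-2] — same dimensions ✓
(C) v + a: v [L T^-1] and a [L T^-2] — different dimensions cannot be added/subtracted ✗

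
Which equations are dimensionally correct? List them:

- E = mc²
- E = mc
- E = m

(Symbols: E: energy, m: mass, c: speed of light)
Dimensionally correct: E = mc²
Dimensionally incorrect: E = mc, E = m
Ordered (correct first, then incorrect): E = mc², E = mc, E = m

- E = mc²: LHS [L^2 M T^-2], RHS [L^2 M T^-2] → correct ✓
- E = mc: LHS [L^2 M T^-2], RHS [L M T^-1] → incorrect ✗
- E = m: LHS [L^2 M T^-2], RHS [M] → incorrect ✗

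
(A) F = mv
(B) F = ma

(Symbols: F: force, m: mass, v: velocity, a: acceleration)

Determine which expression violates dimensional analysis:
(A)

(A) F = mv: LHS [L M T^-2], RHS [L M T^-1] ✗
(B) F = ma: LHS [L M T^-2], RHS [L M T^-2] ✓

Expression (A) F = mv is dimensionally incorrect.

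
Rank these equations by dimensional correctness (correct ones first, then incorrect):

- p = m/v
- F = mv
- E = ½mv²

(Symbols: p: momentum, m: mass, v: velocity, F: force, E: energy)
Dimensionally correct: E = ½mv²
Dimensionally incorrect: p = m/v, F = mv
Ordered (correct first, then incorrect): E = ½mv², p = m/v, F = mv

- p = m/v: LHS [L M T^-1], RHS [L^-1 M T] → incorrect ✗
- F = mv: LHS [L M T^-2], RHS [L M T^-1] → incorrect ✗
- E = ½mv²: LHS [L^2 M T^-2], RHS [L^2 M T^-2] → correct ✓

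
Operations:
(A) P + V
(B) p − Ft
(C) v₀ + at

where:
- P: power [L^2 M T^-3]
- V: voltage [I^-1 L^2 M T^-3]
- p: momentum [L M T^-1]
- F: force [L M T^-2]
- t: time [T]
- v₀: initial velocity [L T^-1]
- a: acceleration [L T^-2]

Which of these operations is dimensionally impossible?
(A) P + V

(A) P + V: P [L^2 M T^-3] and V [I^-1 L^2 M T^-3] — different dimensions cannot be added/subtracted ✗
(B) p − Ft: p [L M T^-1] and Ft [L M T^-1] — same dimensions ✓
(C) v₀ + at: v₀ [L T^-1] and at [L T^-1] — same dimensions ✓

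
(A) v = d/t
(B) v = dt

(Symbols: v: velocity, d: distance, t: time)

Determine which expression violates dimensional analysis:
(B)

(A) v = d/t: LHS [L T^-1], RHS [L T^-1] ✓
(B) v = dt: LHS [L T^-1], RHS [L T] ✗

Expression (B) v = dt is dimensionally incorrect.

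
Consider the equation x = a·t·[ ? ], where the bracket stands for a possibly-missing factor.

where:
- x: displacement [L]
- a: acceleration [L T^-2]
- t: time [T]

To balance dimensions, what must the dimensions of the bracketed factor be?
[T] — time (e.g. t)

x has dimensions [L]; a·t has dimensions [L T^-1].
The bracketed factor must supply [L] / [L T^-1] = [T].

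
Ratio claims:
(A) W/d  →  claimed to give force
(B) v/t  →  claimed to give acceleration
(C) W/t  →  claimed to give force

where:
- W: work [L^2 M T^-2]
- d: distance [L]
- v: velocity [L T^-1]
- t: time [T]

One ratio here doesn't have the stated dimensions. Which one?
(C) W/t does not give force

(A) W/d: [L M T^-2] = force [L M T^-2] ✓
(B) v/t: [L T^-2] = acceleration [L T^-2] ✓
(C) W/t: [L^2 M T^-3] ≠ force [L M T^-2] ✗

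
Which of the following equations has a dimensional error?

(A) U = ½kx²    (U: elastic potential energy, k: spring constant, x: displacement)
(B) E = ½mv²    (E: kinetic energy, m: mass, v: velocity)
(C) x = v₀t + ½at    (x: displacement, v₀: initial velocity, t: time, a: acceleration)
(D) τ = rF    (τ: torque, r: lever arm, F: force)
(C) x = v₀t + ½at

The equation (C) x = v₀t + ½at is dimensionally incorrect.

LHS (x): [L]
RHS terms:
  - v₀t: [L] ✓
  - ½at: [L T^-1] ✗ (does not match LHS)

The dimensions do not match. The other three equations balance.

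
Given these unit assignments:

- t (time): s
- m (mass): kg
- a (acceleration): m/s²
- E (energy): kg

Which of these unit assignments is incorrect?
E

The variable E (energy) should have units J, not kg.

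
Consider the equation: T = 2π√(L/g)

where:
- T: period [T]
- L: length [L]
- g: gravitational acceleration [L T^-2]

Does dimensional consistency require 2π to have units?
No

T has dimensions [T] and √(L/g) already has dimensions [T], so the equation balances without 2π contributing any dimensions. 2π is a pure (dimensionless) number; changing or removing it would not affect dimensional consistency.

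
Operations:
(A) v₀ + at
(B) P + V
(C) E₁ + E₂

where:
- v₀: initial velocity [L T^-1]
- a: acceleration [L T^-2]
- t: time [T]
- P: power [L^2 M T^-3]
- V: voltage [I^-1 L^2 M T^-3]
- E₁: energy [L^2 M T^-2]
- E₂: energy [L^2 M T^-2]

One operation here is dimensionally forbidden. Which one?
(B) P + V

(A) v₀ + at: v₀ [L T^-1] and at [L T^-1] — same dimensions ✓
(B) P + V: P [L^2 M T^-3] and V [I^-1 L^2 M T^-3] — different dimensions cannot be added/subtracted ✗
(C) E₁ + E₂: E₁ [L^2 M T^-2] and E₂ [L^2 M T^-2] — same dimensions ✓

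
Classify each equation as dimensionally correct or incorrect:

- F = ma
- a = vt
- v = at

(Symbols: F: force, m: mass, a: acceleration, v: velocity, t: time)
Dimensionally correct: F = ma, v = at
Dimensionally incorrect: a = vt
Ordered (correct first, then incorrect): F = ma, v = at, a = vt

- F = ma: LHS [L M T^-2], RHS [L M T^-2] → correct ✓
- a = vt: LHS [L T^-2], RHS [L] → incorrect ✗
- v = at: LHS [L T^-1], RHS [L T^-1] → correct ✓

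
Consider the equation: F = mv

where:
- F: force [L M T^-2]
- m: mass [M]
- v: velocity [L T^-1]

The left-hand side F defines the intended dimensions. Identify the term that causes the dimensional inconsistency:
The right-hand side term mv

F has dimensions [L M T^-2], but mv has dimensions [L M T^-1], so the term mv is dimensionally wrong for F.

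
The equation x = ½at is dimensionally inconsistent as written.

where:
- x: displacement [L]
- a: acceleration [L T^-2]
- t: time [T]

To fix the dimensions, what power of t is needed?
The exponent of t should be 2: x = ½at^2

The LHS x has dimensions [L]; t has dimensions [T].
As written, the RHS ½at (exponent 1 on t) has dimensions [L T^-1], which does not match.
With exponent 2, the RHS ½at^2 has dimensions [L], matching the LHS.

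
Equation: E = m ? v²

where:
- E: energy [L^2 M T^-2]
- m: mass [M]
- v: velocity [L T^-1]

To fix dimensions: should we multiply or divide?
multiplication (×): E = m × v²

E [L^2 M T^-2]; m [M]; v² [L^2 T^-2].
m × v² → [L^2 M T^-2] ✓
m ÷ v² → [L^-2 M T^2] ✗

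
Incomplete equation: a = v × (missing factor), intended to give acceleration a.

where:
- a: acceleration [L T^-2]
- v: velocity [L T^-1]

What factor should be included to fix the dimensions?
1/t (inverse time), dimensions [T^-1]

a has dimensions [L T^-2] and v has dimensions [L T^-1].
The missing factor must have dimensions [L T^-2] / [L T^-1] = [T^-1], i.e. inverse time (1/t).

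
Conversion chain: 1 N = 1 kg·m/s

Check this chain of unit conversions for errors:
The chain is incorrect (it contains an error).

Incorrect: Newton is kg·m/s², not kg·m/s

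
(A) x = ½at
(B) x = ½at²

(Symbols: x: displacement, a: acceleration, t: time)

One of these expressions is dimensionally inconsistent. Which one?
(A)

(A) x = ½at: LHS [L], RHS [L T^-1] ✗
(B) x = ½at²: LHS [L], RHS [L] ✓

Expression (A) x = ½at is dimensionally incorrect.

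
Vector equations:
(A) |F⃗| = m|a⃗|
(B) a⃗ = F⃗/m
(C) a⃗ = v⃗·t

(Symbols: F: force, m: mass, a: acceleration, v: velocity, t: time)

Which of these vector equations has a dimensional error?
(C) a⃗ = v⃗·t

(A) |F⃗| = m|a⃗|: LHS [L M T^-2], RHS [L M T^-2] ✓ — magnitudes of vectors are scalars
(B) a⃗ = F⃗/m: LHS [L T^-2], RHS [L T^-2] ✓ — force (vector) divided by mass (scalar)
(C) a⃗ = v⃗·t: LHS [L T^-2], RHS [L] ✗ — acceleration is velocity per time; should be v⃗/t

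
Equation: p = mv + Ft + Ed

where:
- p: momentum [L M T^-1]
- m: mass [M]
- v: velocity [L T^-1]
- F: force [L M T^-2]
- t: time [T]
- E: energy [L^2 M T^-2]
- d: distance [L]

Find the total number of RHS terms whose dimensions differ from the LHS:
1

LHS p: [L M T^-1]
- mv: [L M T^-1] ✓
- Ft: [L M T^-1] ✓
- Ed: [L^3 M T^-2] ✗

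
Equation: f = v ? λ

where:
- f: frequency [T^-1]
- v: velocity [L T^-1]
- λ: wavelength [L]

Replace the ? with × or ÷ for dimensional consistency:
division (÷): f = v ÷ λ

f [T^-1]; v [L T^-1]; λ [L].
v × λ → [L^2 T^-1] ✗
v ÷ λ → [T^-1] ✓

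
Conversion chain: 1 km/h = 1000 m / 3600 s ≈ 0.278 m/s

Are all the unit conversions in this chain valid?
The chain is correct (no errors).

Correct: 1 km = 1000 m, 1 h = 3600 s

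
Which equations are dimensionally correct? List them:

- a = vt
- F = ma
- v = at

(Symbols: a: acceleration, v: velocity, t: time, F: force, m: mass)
Dimensionally correct: F = ma, v = at
Dimensionally incorrect: a = vt
Ordered (correct first, then incorrect): F = ma, v = at, a = vt

- a = vt: LHS [L T^-2], RHS [L] → incorrect ✗
- F = ma: LHS [L M T^-2], RHS [L M T^-2] → correct ✓
- v = at: LHS [L T^-1], RHS [L T^-1] → correct ✓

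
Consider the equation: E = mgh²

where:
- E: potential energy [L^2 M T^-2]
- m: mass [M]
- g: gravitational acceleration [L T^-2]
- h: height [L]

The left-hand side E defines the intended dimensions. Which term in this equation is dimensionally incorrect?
The right-hand side term mgh²

E has dimensions [L^2 M T^-2], but mgh² has dimensions [L^3 M T^-2], so the term mgh² is dimensionally wrong for E.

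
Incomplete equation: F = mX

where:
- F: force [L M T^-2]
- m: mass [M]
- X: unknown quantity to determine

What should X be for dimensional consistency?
X = a (acceleration), dimensions [L T^-2]

F has dimensions [L M T^-2]; the rest of the RHS (m) has dimensions [M].
So X must have dimensions [L T^-2] — X = a (acceleration).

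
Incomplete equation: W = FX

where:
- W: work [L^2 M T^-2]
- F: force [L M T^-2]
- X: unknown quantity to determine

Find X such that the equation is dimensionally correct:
X = d (distance), dimensions [L]

W has dimensions [L^2 M T^-2]; the rest of the RHS (F) has dimensions [L M T^-2].
So X must have dimensions [L] — X = d (distance).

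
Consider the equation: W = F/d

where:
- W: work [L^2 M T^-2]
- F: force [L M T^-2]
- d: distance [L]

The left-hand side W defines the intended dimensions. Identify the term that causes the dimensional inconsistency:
The right-hand side term F/d

W has dimensions [L^2 M T^-2], but F/d has dimensions [M T^-2], so the term F/d is dimensionally wrong for W.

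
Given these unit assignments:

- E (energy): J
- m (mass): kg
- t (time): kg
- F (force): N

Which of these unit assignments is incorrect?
t

The variable t (time) should have units s, not kg.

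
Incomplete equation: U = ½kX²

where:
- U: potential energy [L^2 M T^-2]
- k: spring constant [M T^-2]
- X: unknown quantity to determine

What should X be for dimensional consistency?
X = x (displacement), dimensions [L]

U has dimensions [L^2 M T^-2]; the rest of the RHS (½k) has dimensions [M T^-2].
So X² must have dimensions [L^2], i.e. X has dimensions [L] — X = x (displacement).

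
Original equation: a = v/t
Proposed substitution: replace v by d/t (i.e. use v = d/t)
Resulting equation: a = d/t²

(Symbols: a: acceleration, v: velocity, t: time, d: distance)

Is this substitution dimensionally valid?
Yes

[v] = [L T^-1] and [d/t] = [L T^-1]. These match, so the substitution replaces a quantity by one of the same dimensions and the result a = d/t² has LHS [L T^-2] vs RHS [L T^-2] — still consistent.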